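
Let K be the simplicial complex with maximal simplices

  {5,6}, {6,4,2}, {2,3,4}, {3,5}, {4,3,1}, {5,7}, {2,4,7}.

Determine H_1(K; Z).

Order the vertices as 1 < 2 < 3 < 4 < 5 < 6 < 7. Listing each simplex with vertices in this order, K has dimension 2 with simplices:

  0-simplices (7): [1], [2], [3], [4], [5], [6], [7]
  1-simplices (12): [1,3], [1,4], [2,3], [2,4], [2,6], [2,7], [3,4], [3,5], [4,6], [4,7], [5,6], [5,7]
  2-simplices (4): [1,3,4], [2,3,4], [2,4,6], [2,4,7]

so the chain groups are C_0 ≅ Z^7, C_1 ≅ Z^12, C_2 ≅ Z^4.

∂_1: C_1 → C_0 maps an edge to its endpoints' difference, ∂[p,q] = q − p. For instance
  ∂[4,6] = [6] − [4].
The resulting 7×12 matrix has rank 6, and its Smith normal form has invariant factors (1,1,1,1,1,1).

The boundary map ∂_2: C_2 → C_1 acts by ∂[p,q,r] = [q,r] − [p,r] + [p,q]. For instance
  ∂[2,4,7] = [4,7] − [2,7] + [2,4],
  ∂[1,3,4] = [3,4] − [1,4] + [1,3].
This gives a 12×4 integer matrix of rank 4; reducing to Smith normal form yields diagonal entries (1,1,1,1).

From H_k ≅ ker(∂_k) / im(∂_{k+1}) we obtain:

  H_1: rank ker ∂_1 − rank ∂_2 = (12 − 6) − 4 = 2, and the invariant factors of ∂_2 are all 1, so H_1 ≅ Z^2.

H_1 = Z^2.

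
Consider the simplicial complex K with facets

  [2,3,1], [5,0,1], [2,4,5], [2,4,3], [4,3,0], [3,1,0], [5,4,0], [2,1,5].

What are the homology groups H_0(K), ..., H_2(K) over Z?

H_0 ≅ Z,  H_1 = 0,  H_2 ≅ Z.

Order the vertices as 0 < 1 < 2 < 3 < 4 < 5. Listing each simplex with vertices in this order, K has dimension 2 with simplices:

  0-simplices (6): [0], [1], [2], [3], [4], [5]
  1-simplices (12): [0,1], [0,3], [0,4], [0,5], [1,2], [1,3], [1,5], [2,3], [2,4], [2,5], [3,4], [4,5]
  2-simplices (8): [0,1,3], [0,1,5], [0,3,4], [0,4,5], [1,2,3], [1,2,5], [2,3,4], [2,4,5]

Hence C_0 ≅ Z^6, C_1 ≅ Z^12, C_2 ≅ Z^8.

The boundary map ∂_1: C_1 → C_0 sends each edge [p,q] (with p < q) to q − p. For instance
  ∂[2,3] = [3] − [2].
As a 6×12 matrix over Z this has rank 5, with invariant factors (1,1,1,1,1).

The boundary map ∂_2: C_2 → C_1 maps a triangle to the signed sum of its edges. For instance
  ∂[2,3,4] = [3,4] − [2,4] + [2,3],
  ∂[0,1,5] = [1,5] − [0,5] + [0,1].
The resulting 12×8 matrix has rank 7, and its Smith normal form has invariant factors (1,1,1,1,1,1,1).

Computing H_k = (kernel of ∂_k) / (image of ∂_{k+1}):

  H_0: rank C_0 − rank ∂_1 = 6 − 5 = 1, and the invariant factors of ∂_1 are all 1, so H_0 ≅ Z.
  H_1: rank ker ∂_1 − rank ∂_2 = (12 − 5) − 7 = 0, and the invariant factors of ∂_2 are all 1, so H_1 ≅ 0.
  H_2: rank ker ∂_2 − rank ∂_3 = (8 − 7) − 0 = 1, and there is no ∂_3, so H_2 ≅ Z.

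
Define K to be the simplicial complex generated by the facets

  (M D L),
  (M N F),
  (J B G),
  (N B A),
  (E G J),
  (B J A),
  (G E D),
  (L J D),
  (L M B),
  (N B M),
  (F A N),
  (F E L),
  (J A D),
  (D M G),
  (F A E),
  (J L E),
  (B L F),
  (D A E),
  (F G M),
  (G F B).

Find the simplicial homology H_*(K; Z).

H_0 = Z,  H_1 = Z ⊕ Z/2,  H_2 = 0.

Order the vertices as A < B < D < E < F < G < J < L < M < N. Listing each simplex with vertices in this order, K has dimension 2 with simplices:

  0-simplices (10): A, B, D, E, F, G, J, L, M, N
  1-simplices (30): AB, AD, AE, AF, AJ, AN, BF, BG, BJ, BL, BM, BN, DE, DG, DJ, DL, DM, EF, EG, EJ, EL, FG, FL, FM, FN, GJ, GM, JL, LM, MN
  2-simplices (20): ABJ, ABN, ADE, ADJ, AEF, AFN, BFG, BFL, BGJ, BLM, BMN, DEG, DGM, DJL, DLM, EFL, EGJ, EJL, FGM, FMN

Hence C_0 ≅ Z^10, C_1 ≅ Z^30, C_2 ≅ Z^20.

Boundary ∂_1: C_1 → C_0 sends each edge [p,q] (with p < q) to q − p. For instance
  ∂AJ = J − A.
The resulting 10×30 matrix has rank 9, and its Smith normal form has invariant factors (1,1,1,1,1,1,1,1,1).

The boundary map ∂_2: C_2 → C_1 sends each 2-simplex [p,q,r] to [q,r] − [p,r] + [p,q]. For instance
  ∂DGM = GM − DM + DG,
  ∂FMN = MN − FN + FM.
As a 30×20 matrix over Z this has rank 20, with invariant factors (1,1,1,1,1,1,1,1,1,1,1,1,1,1,1,1,1,1,1,2).

Computing H_k = (kernel of ∂_k) / (image of ∂_{k+1}):

  H_0: rank C_0 − rank ∂_1 = 10 − 9 = 1, and the invariant factors of ∂_1 are all 1, so H_0 ≅ Z.
  H_1: rank ker ∂_1 − rank ∂_2 = (30 − 9) − 20 = 1, and ∂_2 has invariant factor 2 > 1, so H_1 ≅ Z ⊕ Z/2.
  H_2: rank ker ∂_2 − rank ∂_3 = (20 − 20) − 0 = 0, and there is no ∂_3, so H_2 ≅ 0.

As a check, the Euler characteristic is 10 − 30 + 20 = 0, which agrees with 1 − 1 + 0 = 0.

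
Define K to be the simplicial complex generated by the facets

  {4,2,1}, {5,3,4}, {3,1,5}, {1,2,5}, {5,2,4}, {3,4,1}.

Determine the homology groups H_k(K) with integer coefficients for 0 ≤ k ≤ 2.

H_0 ≅ Z,  H_1 = 0,  H_2 ≅ Z.

Order the vertices as 1 < 2 < 3 < 4 < 5. Listing each simplex with vertices in this order, K has dimension 2 with simplices:

  0-simplices (5): [1], [2], [3], [4], [5]
  1-simplices (9): [1,2], [1,3], [1,4], [1,5], [2,4], [2,5], [3,4], [3,5], [4,5]
  2-simplices (6): [1,2,4], [1,2,5], [1,3,4], [1,3,5], [2,4,5], [3,4,5]

Hence C_0 ≅ Z^5, C_1 ≅ Z^9, C_2 ≅ Z^6.

Boundary ∂_1: C_1 → C_0 is given by ∂[p,q] = [q] − [p].
This gives a 5×9 integer matrix of rank 4; reducing to Smith normal form yields diagonal entries (1,1,1,1).

Boundary ∂_2: C_2 → C_1 acts by ∂[p,q,r] = [q,r] − [p,r] + [p,q]. For instance
  ∂[1,3,4] = [3,4] − [1,4] + [1,3],
  ∂[3,4,5] = [4,5] − [3,5] + [3,4].
This gives a 9×6 integer matrix of rank 5; reducing to Smith normal form yields diagonal entries (1,1,1,1,1).

Computing H_k = (kernel of ∂_k) / (image of ∂_{k+1}):

  H_0: rank C_0 − rank ∂_1 = 5 − 4 = 1, and the invariant factors of ∂_1 are all 1, so H_0 = Z.
  H_1: rank ker ∂_1 − rank ∂_2 = (9 − 4) − 5 = 0, and the invariant factors of ∂_2 are all 1, so H_1 = 0.
  H_2: rank ker ∂_2 − rank ∂_3 = (6 − 5) − 0 = 1, and there is no ∂_3, so H_2 = Z.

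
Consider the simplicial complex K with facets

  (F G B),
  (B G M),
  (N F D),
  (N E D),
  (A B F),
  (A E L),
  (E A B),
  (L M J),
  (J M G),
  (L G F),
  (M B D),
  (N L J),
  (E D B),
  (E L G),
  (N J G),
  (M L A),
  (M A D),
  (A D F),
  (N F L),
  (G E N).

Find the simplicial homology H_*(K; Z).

Take the total order A < B < D < E < F < G < J < L < M < N on the vertex set. Then K (dimension 2) consists of the simplices:

  0-simplices (10): A, B, D, E, F, G, J, L, M, N
  1-simplices (30): AB, AD, AE, AF, AL, AM, BD, BE, BF, BG, BM, DE, DF, DM, DN, EG, EL, EN, FG, FL, FN, GJ, GL, GM, GN, JL, JM, JN, LM, LN
  2-simplices (20): ABE, ABF, ADF, ADM, AEL, ALM, BDE, BDM, BFG, BGM, DEN, DFN, EGL, EGN, FGL, FLN, GJM, GJN, JLM, JLN

Hence C_0 ≅ Z^10, C_1 ≅ Z^30, C_2 ≅ Z^20.

∂_1: C_1 → C_0 is given by ∂[p,q] = [q] − [p].
This gives a 10×30 integer matrix of rank 9; reducing to Smith normal form yields diagonal entries (1,1,1,1,1,1,1,1,1).

∂_2: C_2 → C_1 maps a triangle to the signed sum of its edges. For instance
  ∂ADF = DF − AF + AD,
  ∂FLN = LN − FN + FL.
This gives a 30×20 integer matrix of rank 20; reducing to Smith normal form yields diagonal entries (1,1,1,1,1,1,1,1,1,1,1,1,1,1,1,1,1,1,1,2).

From H_k ≅ ker(∂_k) / im(∂_{k+1}) we obtain:

  H_0: rank C_0 − rank ∂_1 = 10 − 9 = 1, and the invariant factors of ∂_1 are all 1, so H_0 ≅ Z.
  H_1: rank ker ∂_1 − rank ∂_2 = (30 − 9) − 20 = 1, and ∂_2 has invariant factor 2 > 1, so H_1 ≅ Z ⊕ Z_2.
  H_2: rank ker ∂_2 − rank ∂_3 = (20 − 20) − 0 = 0, and there is no ∂_3, so H_2 ≅ 0.

As a check, the Euler characteristic is 10 − 30 + 20 = 0, which agrees with 1 − 1 + 0 = 0.

H_0 ≅ Z,  H_1 ≅ Z ⊕ Z_2,  H_2 = 0.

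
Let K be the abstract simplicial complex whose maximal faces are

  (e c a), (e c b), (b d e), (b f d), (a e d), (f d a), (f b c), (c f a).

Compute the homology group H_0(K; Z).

H_0 ≅ Z.

Order the vertices as a < b < c < d < e < f. Listing each simplex with vertices in this order, K has dimension 2 with simplices:

  0-simplices (6): a, b, c, d, e, f
  1-simplices (12): ac, ad, ae, af, bc, bd, be, bf, ce, cf, de, df
  2-simplices (8): ace, acf, ade, adf, bce, bcf, bde, bdf

giving chain groups C_0 ≅ Z^6, C_1 ≅ Z^12, C_2 ≅ Z^8.

Boundary ∂_1: C_1 → C_0 is given by ∂[p,q] = [q] − [p].
The 6×12 boundary matrix has rank 5 and Smith normal form diag(1,1,1,1,1).

The boundary map ∂_2: C_2 → C_1 sends each 2-simplex [p,q,r] to [q,r] − [p,r] + [p,q]. For instance
  ∂ade = de − ae + ad,
  ∂bce = ce − be + bc.
The 12×8 boundary matrix has rank 7 and Smith normal form diag(1,1,1,1,1,1,1).

From H_k ≅ ker(∂_k) / im(∂_{k+1}) we obtain:

  H_0: rank C_0 − rank ∂_1 = 6 − 5 = 1, and the invariant factors of ∂_1 are all 1, so H_0 ≅ Z.

(K is a triangulation of the 2-sphere S^2.)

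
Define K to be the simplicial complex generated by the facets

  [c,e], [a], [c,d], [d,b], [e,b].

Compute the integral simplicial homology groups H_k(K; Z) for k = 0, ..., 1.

Take the total order a < b < c < d < e on the vertex set. Then K (dimension 1) consists of the simplices:

  0-simplices (5): a, b, c, d, e
  1-simplices (4): bd, be, cd, ce

giving chain groups C_0 ≅ Z^5, C_1 ≅ Z^4.

∂_1: C_1 → C_0 is given by ∂[p,q] = [q] − [p]. For instance
  ∂cd = d − c.
The 5×4 boundary matrix has rank 3 and Smith normal form diag(1,1,1).

Computing H_k = (kernel of ∂_k) / (image of ∂_{k+1}):

  H_0: rank C_0 − rank ∂_1 = 5 − 3 = 2, and the invariant factors of ∂_1 are all 1, so H_0 ≅ Z^2.
  H_1: rank ker ∂_1 − rank ∂_2 = (4 − 3) − 0 = 1, and there is no ∂_2, so H_1 ≅ Z.

H_0 ≅ Z^2,  H_1 ≅ Z.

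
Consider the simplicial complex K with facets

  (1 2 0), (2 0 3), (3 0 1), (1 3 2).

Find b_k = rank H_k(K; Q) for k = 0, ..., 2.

b_0 = 1, b_1 = 0, b_2 = 1.

Take the total order 0 < 1 < 2 < 3 on the vertex set. Then K (dimension 2) consists of the simplices:

  0-simplices (4): [0], [1], [2], [3]
  1-simplices (6): [0,1], [0,2], [0,3], [1,2], [1,3], [2,3]
  2-simplices (4): [0,1,2], [0,1,3], [0,2,3], [1,2,3]

so the chain groups are C_0 ≅ Z^4, C_1 ≅ Z^6, C_2 ≅ Z^4.

∂_1: C_1 → C_0 sends each edge [p,q] (with p < q) to q − p.
As a 4×6 matrix over Z this has rank 3, with invariant factors (1,1,1).

The boundary map ∂_2: C_2 → C_1 sends each 2-simplex [p,q,r] to [q,r] − [p,r] + [p,q]. For instance
  ∂[1,2,3] = [2,3] − [1,3] + [1,2],
  ∂[0,1,3] = [1,3] − [0,3] + [0,1].
The resulting 6×4 matrix has rank 3, and its Smith normal form has invariant factors (1,1,1).

Now H_k = ker ∂_k / im ∂_{k+1}, so:

  H_0: rank C_0 − rank ∂_1 = 4 − 3 = 1, and the invariant factors of ∂_1 are all 1, so H_0 = Z.
  H_1: rank ker ∂_1 − rank ∂_2 = (6 − 3) − 3 = 0, and the invariant factors of ∂_2 are all 1, so H_1 = 0.
  H_2: rank ker ∂_2 − rank ∂_3 = (4 − 3) − 0 = 1, and there is no ∂_3, so H_2 = Z.

Hence the Betti numbers are b_0 = 1, b_1 = 0, b_2 = 1.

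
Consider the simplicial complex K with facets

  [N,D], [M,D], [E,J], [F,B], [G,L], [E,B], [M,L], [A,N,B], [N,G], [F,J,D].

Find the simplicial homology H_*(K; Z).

K has 10 vertices, 14 edges, 2 triangles.
rank ∂_0 = 0, rank ∂_1 = 9 ⇒ b_0 = 10 − 0 − 9 = 1; all invariant factors of ∂_1 are 1 so no torsion. So H_0 ≅ Z.
rank ∂_1 = 9, rank ∂_2 = 2 ⇒ b_1 = 14 − 9 − 2 = 3; all invariant factors of ∂_2 are 1 so no torsion. So H_1 ≅ Z^3.
rank ∂_2 = 2, rank ∂_3 = 0 ⇒ b_2 = 2 − 2 − 0 = 0. So H_2 ≅ 0.

H_0 ≅ Z,  H_1 ≅ Z^3,  H_2 = 0.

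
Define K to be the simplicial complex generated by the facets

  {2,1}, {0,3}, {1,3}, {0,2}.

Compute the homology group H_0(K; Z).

Order the vertices as 0 < 1 < 2 < 3. Listing each simplex with vertices in this order, K has dimension 1 with simplices:

  0-simplices (4): [0], [1], [2], [3]
  1-simplices (4): [0,2], [0,3], [1,2], [1,3]

giving chain groups C_0 ≅ Z^4, C_1 ≅ Z^4.

The boundary map ∂_1: C_1 → C_0 sends each edge [p,q] (with p < q) to q − p. For instance
  ∂[0,2] = [2] − [0].
This gives a 4×4 integer matrix of rank 3; reducing to Smith normal form yields diagonal entries (1,1,1).

Now H_k = ker ∂_k / im ∂_{k+1}, so:

  H_0: rank C_0 − rank ∂_1 = 4 − 3 = 1, and the invariant factors of ∂_1 are all 1, so H_0 = Z.

H_0 = Z.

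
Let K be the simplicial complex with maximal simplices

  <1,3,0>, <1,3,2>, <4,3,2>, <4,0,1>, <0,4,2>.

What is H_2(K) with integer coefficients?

H_2 = 0.

We work with the vertex ordering 0 < 1 < 2 < 3 < 4. The simplices of K, each written with vertices in increasing order, are:

  0-simplices (5): [0], [1], [2], [3], [4]
  1-simplices (10): [0,1], [0,2], [0,3], [0,4], [1,2], [1,3], [1,4], [2,3], [2,4], [3,4]
  2-simplices (5): [0,1,3], [0,1,4], [0,2,4], [1,2,3], [2,3,4]

so the chain groups are C_0 ≅ Z^5, C_1 ≅ Z^10, C_2 ≅ Z^5.

Boundary ∂_1: C_1 → C_0 sends each edge [p,q] (with p < q) to q − p. For instance
  ∂[0,3] = [3] − [0].
The 5×10 boundary matrix has rank 4 and Smith normal form diag(1,1,1,1).

∂_2: C_2 → C_1 acts by ∂[p,q,r] = [q,r] − [p,r] + [p,q]. For instance
  ∂[0,2,4] = [2,4] − [0,4] + [0,2],
  ∂[0,1,3] = [1,3] − [0,3] + [0,1].
The 10×5 boundary matrix has rank 5 and Smith normal form diag(1,1,1,1,1).

Computing H_k = (kernel of ∂_k) / (image of ∂_{k+1}):

  H_2: rank ker ∂_2 − rank ∂_3 = (5 − 5) − 0 = 0, and there is no ∂_3, so H_2 ≅ 0.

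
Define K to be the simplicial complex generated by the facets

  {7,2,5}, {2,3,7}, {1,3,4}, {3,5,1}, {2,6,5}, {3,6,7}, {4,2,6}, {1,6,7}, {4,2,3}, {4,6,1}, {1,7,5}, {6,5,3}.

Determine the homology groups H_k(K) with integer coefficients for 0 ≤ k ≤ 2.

Fix the vertex order 1 < 2 < 3 < 4 < 5 < 6 < 7 and write every simplex with vertices in increasing order. Then dim K = 2 and the simplices of K are:

  0-simplices (7): [1], [2], [3], [4], [5], [6], [7]
  1-simplices (18): [1,3], [1,4], [1,5], [1,6], [1,7], [2,3], [2,4], [2,5], [2,6], [2,7], [3,4], [3,5], [3,6], [3,7], [4,6], [5,6], [5,7], [6,7]
  2-simplices (12): [1,3,4], [1,3,5], [1,4,6], [1,5,7], [1,6,7], [2,3,4], [2,3,7], [2,4,6], [2,5,6], [2,5,7], [3,5,6], [3,6,7]

Hence C_0 ≅ Z^7, C_1 ≅ Z^18, C_2 ≅ Z^12.

∂_1: C_1 → C_0 maps an edge to its endpoints' difference, ∂[p,q] = q − p.
The 7×18 boundary matrix has rank 6 and Smith normal form diag(1,1,1,1,1,1).

∂_2: C_2 → C_1 maps a triangle to the signed sum of its edges. For instance
  ∂[1,3,4] = [3,4] − [1,4] + [1,3],
  ∂[2,3,7] = [3,7] − [2,7] + [2,3].
As a 18×12 matrix over Z this has rank 12, with invariant factors (1,1,1,1,1,1,1,1,1,1,1,2).

Now H_k = ker ∂_k / im ∂_{k+1}, so:

  H_0: rank C_0 − rank ∂_1 = 7 − 6 = 1, and the invariant factors of ∂_1 are all 1, so H_0 ≅ Z.
  H_1: rank ker ∂_1 − rank ∂_2 = (18 − 6) − 12 = 0, and ∂_2 has invariant factor 2 > 1, so H_1 ≅ Z/2Z.
  H_2: rank ker ∂_2 − rank ∂_3 = (12 − 12) − 0 = 0, and there is no ∂_3, so H_2 ≅ 0.

As a check, the Euler characteristic is 7 − 18 + 12 = 1, which agrees with 1 − 0 + 0 = 1.

H_0 = Z,  H_1 = Z/2Z,  H_2 = 0.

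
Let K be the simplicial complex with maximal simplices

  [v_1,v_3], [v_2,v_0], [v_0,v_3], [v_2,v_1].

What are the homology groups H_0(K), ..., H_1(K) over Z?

H_0 ≅ Z,  H_1 ≅ Z.

Take the total order v_0 < v_1 < v_2 < v_3 on the vertex set. Then K (dimension 1) consists of the simplices:

  0-simplices (4): [v_0], [v_1], [v_2], [v_3]
  1-simplices (4): [v_0,v_2], [v_0,v_3], [v_1,v_2], [v_1,v_3]

Hence C_0 ≅ Z^4, C_1 ≅ Z^4.

∂_1: C_1 → C_0 maps an edge to its endpoints' difference, ∂[p,q] = q − p. For instance
  ∂[v_0,v_2] = [v_2] − [v_0].
This gives a 4×4 integer matrix of rank 3; reducing to Smith normal form yields diagonal entries (1,1,1).

Reading off H_k = ker ∂_k / im ∂_{k+1}:

  H_0: rank C_0 − rank ∂_1 = 4 − 3 = 1, and the invariant factors of ∂_1 are all 1, so H_0 ≅ Z.
  H_1: rank ker ∂_1 − rank ∂_2 = (4 − 3) − 0 = 1, and there is no ∂_2, so H_1 ≅ Z.

As a check, the Euler characteristic is 4 − 4 = 0, which agrees with 1 − 1 = 0.
(K is a triangulation of the circle S^1.)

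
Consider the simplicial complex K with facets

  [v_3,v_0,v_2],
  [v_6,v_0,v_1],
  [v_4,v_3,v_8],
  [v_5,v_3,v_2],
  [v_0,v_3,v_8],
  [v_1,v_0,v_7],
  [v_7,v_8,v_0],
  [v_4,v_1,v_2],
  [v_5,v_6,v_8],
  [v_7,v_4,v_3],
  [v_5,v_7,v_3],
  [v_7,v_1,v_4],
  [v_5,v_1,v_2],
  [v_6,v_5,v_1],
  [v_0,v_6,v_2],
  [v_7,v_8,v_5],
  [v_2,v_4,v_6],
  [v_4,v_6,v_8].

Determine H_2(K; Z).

Fix the vertex order v_0 < v_1 < v_2 < v_3 < v_4 < v_5 < v_6 < v_7 < v_8 and write every simplex with vertices in increasing order. Then dim K = 2 and the simplices of K are:

  0-simplices (9): [v_0], [v_1], [v_2], [v_3], [v_4], [v_5], [v_6], [v_7], [v_8]
  1-simplices (27): (27 of them)
  2-simplices (18): (18 of them)

giving chain groups C_0 ≅ Z^9, C_1 ≅ Z^27, C_2 ≅ Z^18.

The boundary map ∂_1: C_1 → C_0 maps an edge to its endpoints' difference, ∂[p,q] = q − p.
As a 9×27 matrix over Z this has rank 8, with invariant factors (1,1,1,1,1,1,1,1).

∂_2: C_2 → C_1 acts by ∂[p,q,r] = [q,r] − [p,r] + [p,q]. For instance
  ∂[v_1,v_4,v_7] = [v_4,v_7] − [v_1,v_7] + [v_1,v_4],
  ∂[v_4,v_6,v_8] = [v_6,v_8] − [v_4,v_8] + [v_4,v_6].
The 27×18 boundary matrix has rank 18 and Smith normal form diag(1,1,1,1,1,1,1,1,1,1,1,1,1,1,1,1,1,2).

Now H_k = ker ∂_k / im ∂_{k+1}, so:

  H_2: rank ker ∂_2 − rank ∂_3 = (18 − 18) − 0 = 0, and there is no ∂_3, so H_2 ≅ 0.

(K is a triangulation of the Klein bottle.)

H_2 = 0.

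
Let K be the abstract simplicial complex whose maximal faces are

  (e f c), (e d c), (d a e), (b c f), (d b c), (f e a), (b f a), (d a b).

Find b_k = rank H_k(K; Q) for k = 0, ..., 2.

We work with the vertex ordering a < b < c < d < e < f. The simplices of K, each written with vertices in increasing order, are:

  0-simplices (6): a, b, c, d, e, f
  1-simplices (12): ab, ad, ae, af, bc, bd, bf, cd, ce, cf, de, ef
  2-simplices (8): abd, abf, ade, aef, bcd, bcf, cde, cef

Hence C_0 ≅ Z^6, C_1 ≅ Z^12, C_2 ≅ Z^8.

The boundary map ∂_1: C_1 → C_0 is given by ∂[p,q] = [q] − [p]. For instance
  ∂cd = d − c.
The resulting 6×12 matrix has rank 5, and its Smith normal form has invariant factors (1,1,1,1,1).

The boundary map ∂_2: C_2 → C_1 maps a triangle to the signed sum of its edges. For instance
  ∂abd = bd − ad + ab,
  ∂bcf = cf − bf + bc.
As a 12×8 matrix over Z this has rank 7, with invariant factors (1,1,1,1,1,1,1).

Now H_k = ker ∂_k / im ∂_{k+1}, so:

  H_0: rank C_0 − rank ∂_1 = 6 − 5 = 1, and the invariant factors of ∂_1 are all 1, so H_0 ≅ Z.
  H_1: rank ker ∂_1 − rank ∂_2 = (12 − 5) − 7 = 0, and the invariant factors of ∂_2 are all 1, so H_1 ≅ 0.
  H_2: rank ker ∂_2 − rank ∂_3 = (8 − 7) − 0 = 1, and there is no ∂_3, so H_2 ≅ Z.

Hence the Betti numbers are b_0 = 1, b_1 = 0, b_2 = 1.

b_0 = 1, b_1 = 0, b_2 = 1.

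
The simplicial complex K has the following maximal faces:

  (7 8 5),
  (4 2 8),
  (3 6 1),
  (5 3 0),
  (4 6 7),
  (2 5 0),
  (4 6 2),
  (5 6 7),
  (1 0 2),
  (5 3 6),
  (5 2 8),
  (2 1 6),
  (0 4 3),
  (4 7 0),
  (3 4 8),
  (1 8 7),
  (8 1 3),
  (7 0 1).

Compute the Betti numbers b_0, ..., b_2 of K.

K has 9 vertices, 27 edges, 18 triangles.
rank ∂_0 = 0, rank ∂_1 = 8 ⇒ b_0 = 9 − 0 − 8 = 1; all invariant factors of ∂_1 are 1 so no torsion. So H_0 = Z.
rank ∂_1 = 8, rank ∂_2 = 17 ⇒ b_1 = 27 − 8 − 17 = 2; all invariant factors of ∂_2 are 1 so no torsion. So H_1 = Z^2.
rank ∂_2 = 17, rank ∂_3 = 0 ⇒ b_2 = 18 − 17 − 0 = 1. So H_2 = Z.

b_0 = 1, b_1 = 2, b_2 = 1.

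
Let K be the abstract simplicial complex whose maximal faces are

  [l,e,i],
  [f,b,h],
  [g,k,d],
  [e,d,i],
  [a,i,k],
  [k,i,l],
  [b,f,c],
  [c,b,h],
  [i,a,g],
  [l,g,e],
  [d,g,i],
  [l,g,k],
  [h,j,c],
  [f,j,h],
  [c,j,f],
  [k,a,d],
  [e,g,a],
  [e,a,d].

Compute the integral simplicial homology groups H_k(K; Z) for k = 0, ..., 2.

We work with the vertex ordering a < b < c < d < e < f < g < h < i < j < k < l. The simplices of K, each written with vertices in increasing order, are:

  0-simplices (12): a, b, c, d, e, f, g, h, i, j, k, l
  1-simplices (27): ad, ae, ag, ai, ak, bc, bf, bh, cf, ch, cj, de, dg, di, dk, eg, ei, el, fh, fj, gi, gk, gl, hj, ik, il, kl
  2-simplices (18): ade, adk, aeg, agi, aik, bcf, bch, bfh, cfj, chj, dei, dgi, dgk, egl, eil, fhj, gkl, ikl

giving chain groups C_0 ≅ Z^12, C_1 ≅ Z^27, C_2 ≅ Z^18.

Boundary ∂_1: C_1 → C_0 maps an edge to its endpoints' difference, ∂[p,q] = q − p. For instance
  ∂fh = h − f.
This gives a 12×27 integer matrix of rank 10; reducing to Smith normal form yields diagonal entries (1,1,1,1,1,1,1,1,1,1).

∂_2: C_2 → C_1 sends each 2-simplex [p,q,r] to [q,r] − [p,r] + [p,q]. For instance
  ∂cfj = fj − cj + cf,
  ∂bfh = fh − bh + bf.
The 27×18 boundary matrix has rank 17 and Smith normal form diag(1,1,1,1,1,1,1,1,1,1,1,1,1,1,1,1,2).

Computing H_k = (kernel of ∂_k) / (image of ∂_{k+1}):

  H_0: rank C_0 − rank ∂_1 = 12 − 10 = 2, and the invariant factors of ∂_1 are all 1, so H_0 = Z^2.
  H_1: rank ker ∂_1 − rank ∂_2 = (27 − 10) − 17 = 0, and ∂_2 has invariant factor 2 > 1, so H_1 = Z/2.
  H_2: rank ker ∂_2 − rank ∂_3 = (18 − 17) − 0 = 1, and there is no ∂_3, so H_2 = Z.

(K is a triangulation of the disjoint union of the real projective plane RP^2 and the 2-sphere S^2.)

H_0 ≅ Z^2,  H_1 ≅ Z/2,  H_2 ≅ Z.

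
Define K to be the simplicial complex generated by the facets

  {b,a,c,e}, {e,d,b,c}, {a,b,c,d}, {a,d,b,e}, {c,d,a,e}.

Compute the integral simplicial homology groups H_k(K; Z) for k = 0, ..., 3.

H_0 = Z,  H_1 = 0,  H_2 = 0,  H_3 = Z.

Take the total order a < b < c < d < e on the vertex set. Then K (dimension 3) consists of the simplices:

  0-simplices (5): a, b, c, d, e
  1-simplices (10): ab, ac, ad, ae, bc, bd, be, cd, ce, de
  2-simplices (10): abc, abd, abe, acd, ace, ade, bcd, bce, bde, cde
  3-simplices (5): abcd, abce, abde, acde, bcde

Hence C_0 ≅ Z^5, C_1 ≅ Z^10, C_2 ≅ Z^10, C_3 ≅ Z^5.

∂_1: C_1 → C_0 sends each edge [p,q] (with p < q) to q − p.
The 5×10 boundary matrix has rank 4 and Smith normal form diag(1,1,1,1).

∂_2: C_2 → C_1 sends each 2-simplex [p,q,r] to [q,r] − [p,r] + [p,q]. For instance
  ∂bce = ce − be + bc,
  ∂bcd = cd − bd + bc.
As a 10×10 matrix over Z this has rank 6, with invariant factors (1,1,1,1,1,1).

∂_3: C_3 → C_2 sends each 3-simplex σ to the alternating sum Σ_i (−1)^i (σ with its i-th vertex removed). For instance
  ∂abcd = bcd − acd + abd − abc,
  ∂abde = bde − ade + abe − abd.
This gives a 10×5 integer matrix of rank 4; reducing to Smith normal form yields diagonal entries (1,1,1,1).

From H_k ≅ ker(∂_k) / im(∂_{k+1}) we obtain:

  H_0: rank C_0 − rank ∂_1 = 5 − 4 = 1, and the invariant factors of ∂_1 are all 1, so H_0 ≅ Z.
  H_1: rank ker ∂_1 − rank ∂_2 = (10 − 4) − 6 = 0, and the invariant factors of ∂_2 are all 1, so H_1 ≅ 0.
  H_2: rank ker ∂_2 − rank ∂_3 = (10 − 6) − 4 = 0, and the invariant factors of ∂_3 are all 1, so H_2 ≅ 0.
  H_3: rank ker ∂_3 − rank ∂_4 = (5 − 4) − 0 = 1, and there is no ∂_4, so H_3 ≅ Z.

As a check, the Euler characteristic is 5 − 10 + 10 − 5 = 0, which agrees with 1 − 0 + 0 − 1 = 0.
(K is a triangulation of the 3-sphere S^3.)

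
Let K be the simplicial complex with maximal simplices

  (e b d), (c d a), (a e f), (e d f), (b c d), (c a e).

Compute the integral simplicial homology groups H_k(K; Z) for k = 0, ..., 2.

H_0 = Z,  H_1 = Z,  H_2 = 0.

Order the vertices as a < b < c < d < e < f. Listing each simplex with vertices in this order, K has dimension 2 with simplices:

  0-simplices (6): a, b, c, d, e, f
  1-simplices (12): ac, ad, ae, af, bc, bd, be, cd, ce, de, df, ef
  2-simplices (6): acd, ace, aef, bcd, bde, def

Hence C_0 ≅ Z^6, C_1 ≅ Z^12, C_2 ≅ Z^6.

The boundary map ∂_1: C_1 → C_0 is given by ∂[p,q] = [q] − [p]. For instance
  ∂bc = c − b.
The 6×12 boundary matrix has rank 5 and Smith normal form diag(1,1,1,1,1).

Boundary ∂_2: C_2 → C_1 maps a triangle to the signed sum of its edges. For instance
  ∂bcd = cd − bd + bc,
  ∂def = ef − df + de.
The 12×6 boundary matrix has rank 6 and Smith normal form diag(1,1,1,1,1,1).

Reading off H_k = ker ∂_k / im ∂_{k+1}:

  H_0: rank C_0 − rank ∂_1 = 6 − 5 = 1, and the invariant factors of ∂_1 are all 1, so H_0 ≅ Z.
  H_1: rank ker ∂_1 − rank ∂_2 = (12 − 5) − 6 = 1, and the invariant factors of ∂_2 are all 1, so H_1 ≅ Z.
  H_2: rank ker ∂_2 − rank ∂_3 = (6 − 6) − 0 = 0, and there is no ∂_3, so H_2 ≅ 0.

As a check, the Euler characteristic is 6 − 12 + 6 = 0, which agrees with 1 − 1 + 0 = 0.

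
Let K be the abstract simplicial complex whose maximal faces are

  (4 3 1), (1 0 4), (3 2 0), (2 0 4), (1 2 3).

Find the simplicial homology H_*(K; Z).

H_0 ≅ Z,  H_1 ≅ Z,  H_2 = 0.

Fix the vertex order 0 < 1 < 2 < 3 < 4 and write every simplex with vertices in increasing order. Then dim K = 2 and the simplices of K are:

  0-simplices (5): [0], [1], [2], [3], [4]
  1-simplices (10): [0,1], [0,2], [0,3], [0,4], [1,2], [1,3], [1,4], [2,3], [2,4], [3,4]
  2-simplices (5): [0,1,4], [0,2,3], [0,2,4], [1,2,3], [1,3,4]

giving chain groups C_0 ≅ Z^5, C_1 ≅ Z^10, C_2 ≅ Z^5.

The boundary map ∂_1: C_1 → C_0 maps an edge to its endpoints' difference, ∂[p,q] = q − p. For instance
  ∂[1,4] = [4] − [1].
The resulting 5×10 matrix has rank 4, and its Smith normal form has invariant factors (1,1,1,1).

The boundary map ∂_2: C_2 → C_1 acts by ∂[p,q,r] = [q,r] − [p,r] + [p,q]. For instance
  ∂[1,3,4] = [3,4] − [1,4] + [1,3],
  ∂[0,2,4] = [2,4] − [0,4] + [0,2].
The resulting 10×5 matrix has rank 5, and its Smith normal form has invariant factors (1,1,1,1,1).

Reading off H_k = ker ∂_k / im ∂_{k+1}:

  H_0: rank C_0 − rank ∂_1 = 5 − 4 = 1, and the invariant factors of ∂_1 are all 1, so H_0 ≅ Z.
  H_1: rank ker ∂_1 − rank ∂_2 = (10 − 4) − 5 = 1, and the invariant factors of ∂_2 are all 1, so H_1 ≅ Z.
  H_2: rank ker ∂_2 − rank ∂_3 = (5 − 5) − 0 = 0, and there is no ∂_3, so H_2 ≅ 0.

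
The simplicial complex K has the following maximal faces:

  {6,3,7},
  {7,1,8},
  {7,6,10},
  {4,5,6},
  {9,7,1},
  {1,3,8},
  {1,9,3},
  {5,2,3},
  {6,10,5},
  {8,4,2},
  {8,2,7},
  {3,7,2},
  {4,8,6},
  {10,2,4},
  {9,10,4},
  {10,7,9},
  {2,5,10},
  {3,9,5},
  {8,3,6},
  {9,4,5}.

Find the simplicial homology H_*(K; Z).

H_0 = Z,  H_1 = Z ⊕ Z/2Z,  H_2 = 0.

Order the vertices as 1 < 2 < 3 < 4 < 5 < 6 < 7 < 8 < 9 < 10. Listing each simplex with vertices in this order, K has dimension 2 with simplices:

  0-simplices (10): [1], [2], [3], [4], [5], [6], [7], [8], [9], [10]
  1-simplices (30): (30 of them)
  2-simplices (20): (20 of them)

giving chain groups C_0 ≅ Z^10, C_1 ≅ Z^30, C_2 ≅ Z^20.

Boundary ∂_1: C_1 → C_0 is given by ∂[p,q] = [q] − [p].
This gives a 10×30 integer matrix of rank 9; reducing to Smith normal form yields diagonal entries (1,1,1,1,1,1,1,1,1).

∂_2: C_2 → C_1 maps a triangle to the signed sum of its edges. For instance
  ∂[4,9,10] = [9,10] − [4,10] + [4,9],
  ∂[1,7,9] = [7,9] − [1,9] + [1,7].
As a 30×20 matrix over Z this has rank 20, with invariant factors (1,1,1,1,1,1,1,1,1,1,1,1,1,1,1,1,1,1,1,2).

From H_k ≅ ker(∂_k) / im(∂_{k+1}) we obtain:

  H_0: rank C_0 − rank ∂_1 = 10 − 9 = 1, and the invariant factors of ∂_1 are all 1, so H_0 = Z.
  H_1: rank ker ∂_1 − rank ∂_2 = (30 − 9) − 20 = 1, and ∂_2 has invariant factor 2 > 1, so H_1 = Z ⊕ Z/2Z.
  H_2: rank ker ∂_2 − rank ∂_3 = (20 − 20) − 0 = 0, and there is no ∂_3, so H_2 = 0.

As a check, the Euler characteristic is 10 − 30 + 20 = 0, which agrees with 1 − 1 + 0 = 0.
(K is a triangulation of the Klein bottle.)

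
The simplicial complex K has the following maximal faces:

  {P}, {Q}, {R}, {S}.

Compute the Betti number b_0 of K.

K has 4 vertices.
rank ∂_0 = 0, rank ∂_1 = 0 ⇒ b_0 = 4 − 0 − 0 = 4. So H_0 ≅ Z^4.

b_0 = 4.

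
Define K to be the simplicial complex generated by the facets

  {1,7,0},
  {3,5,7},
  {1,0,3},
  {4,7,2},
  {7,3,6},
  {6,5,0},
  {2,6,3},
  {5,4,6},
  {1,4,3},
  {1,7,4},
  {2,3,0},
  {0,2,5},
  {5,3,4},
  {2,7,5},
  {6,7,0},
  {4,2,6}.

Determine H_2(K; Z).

Fix the vertex order 0 < 1 < 2 < 3 < 4 < 5 < 6 < 7 and write every simplex with vertices in increasing order. Then dim K = 2 and the simplices of K are:

  0-simplices (8): [0], [1], [2], [3], [4], [5], [6], [7]
  1-simplices (24): (24 of them)
  2-simplices (16): [0,1,3], [0,1,7], [0,2,3], [0,2,5], [0,5,6], [0,6,7], [1,3,4], [1,4,7], [2,3,6], [2,4,6], [2,4,7], [2,5,7], [3,4,5], [3,5,7], [3,6,7], [4,5,6]

so the chain groups are C_0 ≅ Z^8, C_1 ≅ Z^24, C_2 ≅ Z^16.

The boundary map ∂_1: C_1 → C_0 sends each edge [p,q] (with p < q) to q − p. For instance
  ∂[5,6] = [6] − [5].
The resulting 8×24 matrix has rank 7, and its Smith normal form has invariant factors (1,1,1,1,1,1,1).

Boundary ∂_2: C_2 → C_1 maps a triangle to the signed sum of its edges. For instance
  ∂[3,4,5] = [4,5] − [3,5] + [3,4],
  ∂[0,6,7] = [6,7] − [0,7] + [0,6].
As a 24×16 matrix over Z this has rank 15, with invariant factors (1,1,1,1,1,1,1,1,1,1,1,1,1,1,1).

Computing H_k = (kernel of ∂_k) / (image of ∂_{k+1}):

  H_2: rank ker ∂_2 − rank ∂_3 = (16 − 15) − 0 = 1, and there is no ∂_3, so H_2 = Z.

H_2 ≅ Z.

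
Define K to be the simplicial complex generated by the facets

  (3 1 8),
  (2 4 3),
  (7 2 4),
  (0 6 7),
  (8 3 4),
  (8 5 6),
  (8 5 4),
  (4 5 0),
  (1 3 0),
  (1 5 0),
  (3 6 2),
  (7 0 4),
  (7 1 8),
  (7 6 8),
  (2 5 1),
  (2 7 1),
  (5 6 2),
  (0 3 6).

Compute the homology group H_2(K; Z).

Fix the vertex order 0 < 1 < 2 < 3 < 4 < 5 < 6 < 7 < 8 and write every simplex with vertices in increasing order. Then dim K = 2 and the simplices of K are:

  0-simplices (9): [0], [1], [2], [3], [4], [5], [6], [7], [8]
  1-simplices (27): (27 of them)
  2-simplices (18): [0,1,3], [0,1,5], [0,3,6], [0,4,5], [0,4,7], [0,6,7], [1,2,5], [1,2,7], [1,3,8], [1,7,8], [2,3,4], [2,3,6], [2,4,7], [2,5,6], [3,4,8], [4,5,8], [5,6,8], [6,7,8]

Hence C_0 ≅ Z^9, C_1 ≅ Z^27, C_2 ≅ Z^18.

Boundary ∂_1: C_1 → C_0 maps an edge to its endpoints' difference, ∂[p,q] = q − p. For instance
  ∂[7,8] = [8] − [7].
This gives a 9×27 integer matrix of rank 8; reducing to Smith normal form yields diagonal entries (1,1,1,1,1,1,1,1).

∂_2: C_2 → C_1 maps a triangle to the signed sum of its edges. For instance
  ∂[1,2,7] = [2,7] − [1,7] + [1,2],
  ∂[2,3,4] = [3,4] − [2,4] + [2,3].
The resulting 27×18 matrix has rank 17, and its Smith normal form has invariant factors (1,1,1,1,1,1,1,1,1,1,1,1,1,1,1,1,1).

Reading off H_k = ker ∂_k / im ∂_{k+1}:

  H_2: rank ker ∂_2 − rank ∂_3 = (18 − 17) − 0 = 1, and there is no ∂_3, so H_2 = Z.

H_2 = Z.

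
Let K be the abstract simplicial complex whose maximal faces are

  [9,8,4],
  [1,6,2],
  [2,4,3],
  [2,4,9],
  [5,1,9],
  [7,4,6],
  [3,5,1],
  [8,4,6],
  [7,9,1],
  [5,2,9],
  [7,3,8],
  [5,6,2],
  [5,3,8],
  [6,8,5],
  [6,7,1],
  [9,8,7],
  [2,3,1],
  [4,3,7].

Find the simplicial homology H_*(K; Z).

Take the total order 1 < 2 < 3 < 4 < 5 < 6 < 7 < 8 < 9 on the vertex set. Then K (dimension 2) consists of the simplices:

  0-simplices (9): [1], [2], [3], [4], [5], [6], [7], [8], [9]
  1-simplices (27): (27 of them)
  2-simplices (18): [1,2,3], [1,2,6], [1,3,5], [1,5,9], [1,6,7], [1,7,9], [2,3,4], [2,4,9], [2,5,6], [2,5,9], [3,4,7], [3,5,8], [3,7,8], [4,6,7], [4,6,8], [4,8,9], [5,6,8], [7,8,9]

so the chain groups are C_0 ≅ Z^9, C_1 ≅ Z^27, C_2 ≅ Z^18.

Boundary ∂_1: C_1 → C_0 is given by ∂[p,q] = [q] − [p].
This gives a 9×27 integer matrix of rank 8; reducing to Smith normal form yields diagonal entries (1,1,1,1,1,1,1,1).

The boundary map ∂_2: C_2 → C_1 maps a triangle to the signed sum of its edges. For instance
  ∂[1,6,7] = [6,7] − [1,7] + [1,6],
  ∂[5,6,8] = [6,8] − [5,8] + [5,6].
The resulting 27×18 matrix has rank 18, and its Smith normal form has invariant factors (1,1,1,1,1,1,1,1,1,1,1,1,1,1,1,1,1,2).

Computing H_k = (kernel of ∂_k) / (image of ∂_{k+1}):

  H_0: rank C_0 − rank ∂_1 = 9 − 8 = 1, and the invariant factors of ∂_1 are all 1, so H_0 = Z.
  H_1: rank ker ∂_1 − rank ∂_2 = (27 − 8) − 18 = 1, and ∂_2 has invariant factor 2 > 1, so H_1 = Z ⊕ Z/2.
  H_2: rank ker ∂_2 − rank ∂_3 = (18 − 18) − 0 = 0, and there is no ∂_3, so H_2 = 0.

H_0 = Z,  H_1 = Z ⊕ Z/2,  H_2 = 0.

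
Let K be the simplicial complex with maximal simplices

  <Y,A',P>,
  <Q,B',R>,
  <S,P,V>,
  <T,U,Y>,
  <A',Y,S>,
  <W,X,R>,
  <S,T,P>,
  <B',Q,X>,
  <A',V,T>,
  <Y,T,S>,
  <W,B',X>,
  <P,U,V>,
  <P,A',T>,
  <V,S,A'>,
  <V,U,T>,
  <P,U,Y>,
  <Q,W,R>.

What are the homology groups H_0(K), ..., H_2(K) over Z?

H_0 ≅ Z^2,  H_1 ≅ Z ⊕ Z_2,  H_2 = 0.

We work with the vertex ordering P < Q < R < S < T < U < V < W < X < Y < A' < B'. The simplices of K, each written with vertices in increasing order, are:

  0-simplices (12): [P], [Q], [R], [S], [T], [U], [V], [W], [X], [Y], [A'], [B']
  1-simplices (28): (28 of them)
  2-simplices (17): [P,S,T], [P,S,V], [P,T,A'], [P,U,V], [P,U,Y], [P,Y,A'], [Q,R,W], [Q,R,B'], [Q,X,B'], [R,W,X], [S,T,Y], [S,V,A'], [S,Y,A'], [T,U,V], [T,U,Y], [T,V,A'], [W,X,B']

giving chain groups C_0 ≅ Z^12, C_1 ≅ Z^28, C_2 ≅ Z^17.

∂_1: C_1 → C_0 is given by ∂[p,q] = [q] − [p].
This gives a 12×28 integer matrix of rank 10; reducing to Smith normal form yields diagonal entries (1,1,1,1,1,1,1,1,1,1).

∂_2: C_2 → C_1 sends each 2-simplex [p,q,r] to [q,r] − [p,r] + [p,q]. For instance
  ∂[W,X,B'] = [X,B'] − [W,B'] + [W,X],
  ∂[P,Y,A'] = [Y,A'] − [P,A'] + [P,Y].
As a 28×17 matrix over Z this has rank 17, with invariant factors (1,1,1,1,1,1,1,1,1,1,1,1,1,1,1,1,2).

Reading off H_k = ker ∂_k / im ∂_{k+1}:

  H_0: rank C_0 − rank ∂_1 = 12 − 10 = 2, and the invariant factors of ∂_1 are all 1, so H_0 ≅ Z^2.
  H_1: rank ker ∂_1 − rank ∂_2 = (28 − 10) − 17 = 1, and ∂_2 has invariant factor 2 > 1, so H_1 ≅ Z ⊕ Z_2.
  H_2: rank ker ∂_2 − rank ∂_3 = (17 − 17) − 0 = 0, and there is no ∂_3, so H_2 ≅ 0.

As a check, the Euler characteristic is 12 − 28 + 17 = 1, which agrees with 2 − 1 + 0 = 1.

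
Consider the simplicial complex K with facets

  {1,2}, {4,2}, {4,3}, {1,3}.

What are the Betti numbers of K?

b_0 = 1, b_1 = 1.

Take the total order 1 < 2 < 3 < 4 on the vertex set. Then K (dimension 1) consists of the simplices:

  0-simplices (4): [1], [2], [3], [4]
  1-simplices (4): [1,2], [1,3], [2,4], [3,4]

so the chain groups are C_0 ≅ Z^4, C_1 ≅ Z^4.

Boundary ∂_1: C_1 → C_0 maps an edge to its endpoints' difference, ∂[p,q] = q − p. For instance
  ∂[1,3] = [3] − [1].
This gives a 4×4 integer matrix of rank 3; reducing to Smith normal form yields diagonal entries (1,1,1).

Reading off H_k = ker ∂_k / im ∂_{k+1}:

  H_0: rank C_0 − rank ∂_1 = 4 − 3 = 1, and the invariant factors of ∂_1 are all 1, so H_0 ≅ Z.
  H_1: rank ker ∂_1 − rank ∂_2 = (4 − 3) − 0 = 1, and there is no ∂_2, so H_1 ≅ Z.

Hence the Betti numbers are b_0 = 1, b_1 = 1.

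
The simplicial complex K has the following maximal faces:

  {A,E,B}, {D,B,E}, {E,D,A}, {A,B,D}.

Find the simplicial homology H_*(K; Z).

Order the vertices as A < B < D < E. Listing each simplex with vertices in this order, K has dimension 2 with simplices:

  0-simplices (4): A, B, D, E
  1-simplices (6): AB, AD, AE, BD, BE, DE
  2-simplices (4): ABD, ABE, ADE, BDE

giving chain groups C_0 ≅ Z^4, C_1 ≅ Z^6, C_2 ≅ Z^4.

Boundary ∂_1: C_1 → C_0 is given by ∂[p,q] = [q] − [p].
As a 4×6 matrix over Z this has rank 3, with invariant factors (1,1,1).

∂_2: C_2 → C_1 maps a triangle to the signed sum of its edges. For instance
  ∂ABD = BD − AD + AB,
  ∂ABE = BE − AE + AB.
The 6×4 boundary matrix has rank 3 and Smith normal form diag(1,1,1).

Computing H_k = (kernel of ∂_k) / (image of ∂_{k+1}):

  H_0: rank C_0 − rank ∂_1 = 4 − 3 = 1, and the invariant factors of ∂_1 are all 1, so H_0 ≅ Z.
  H_1: rank ker ∂_1 − rank ∂_2 = (6 − 3) − 3 = 0, and the invariant factors of ∂_2 are all 1, so H_1 ≅ 0.
  H_2: rank ker ∂_2 − rank ∂_3 = (4 − 3) − 0 = 1, and there is no ∂_3, so H_2 ≅ Z.

H_0 ≅ Z,  H_1 = 0,  H_2 ≅ Z.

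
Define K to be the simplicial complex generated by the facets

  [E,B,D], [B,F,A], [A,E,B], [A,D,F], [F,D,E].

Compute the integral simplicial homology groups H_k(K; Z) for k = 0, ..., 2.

Order the vertices as A < B < D < E < F. Listing each simplex with vertices in this order, K has dimension 2 with simplices:

  0-simplices (5): A, B, D, E, F
  1-simplices (10): AB, AD, AE, AF, BD, BE, BF, DE, DF, EF
  2-simplices (5): ABE, ABF, ADF, BDE, DEF

giving chain groups C_0 ≅ Z^5, C_1 ≅ Z^10, C_2 ≅ Z^5.

Boundary ∂_1: C_1 → C_0 maps an edge to its endpoints' difference, ∂[p,q] = q − p. For instance
  ∂AB = B − A.
The 5×10 boundary matrix has rank 4 and Smith normal form diag(1,1,1,1).

The boundary map ∂_2: C_2 → C_1 sends each 2-simplex [p,q,r] to [q,r] − [p,r] + [p,q]. For instance
  ∂ABE = BE − AE + AB,
  ∂DEF = EF − DF + DE.
The 10×5 boundary matrix has rank 5 and Smith normal form diag(1,1,1,1,1).

From H_k ≅ ker(∂_k) / im(∂_{k+1}) we obtain:

  H_0: rank C_0 − rank ∂_1 = 5 − 4 = 1, and the invariant factors of ∂_1 are all 1, so H_0 = Z.
  H_1: rank ker ∂_1 − rank ∂_2 = (10 − 4) − 5 = 1, and the invariant factors of ∂_2 are all 1, so H_1 = Z.
  H_2: rank ker ∂_2 − rank ∂_3 = (5 − 5) − 0 = 0, and there is no ∂_3, so H_2 = 0.

H_0 ≅ Z,  H_1 ≅ Z,  H_2 = 0.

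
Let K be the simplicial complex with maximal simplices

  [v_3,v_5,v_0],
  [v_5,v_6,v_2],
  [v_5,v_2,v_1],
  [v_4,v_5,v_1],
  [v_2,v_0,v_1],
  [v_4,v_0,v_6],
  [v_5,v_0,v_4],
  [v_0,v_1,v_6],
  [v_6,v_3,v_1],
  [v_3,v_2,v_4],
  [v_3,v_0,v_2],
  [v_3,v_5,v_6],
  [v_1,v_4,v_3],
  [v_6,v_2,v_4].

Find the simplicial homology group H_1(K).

H_1 = Z^2.

We work with the vertex ordering v_0 < v_1 < v_2 < v_3 < v_4 < v_5 < v_6. The simplices of K, each written with vertices in increasing order, are:

  0-simplices (7): [v_0], [v_1], [v_2], [v_3], [v_4], [v_5], [v_6]
  1-simplices (21): (21 of them)
  2-simplices (14): (14 of them)

giving chain groups C_0 ≅ Z^7, C_1 ≅ Z^21, C_2 ≅ Z^14.

∂_1: C_1 → C_0 is given by ∂[p,q] = [q] − [p]. For instance
  ∂[v_5,v_6] = [v_6] − [v_5].
The resulting 7×21 matrix has rank 6, and its Smith normal form has invariant factors (1,1,1,1,1,1).

∂_2: C_2 → C_1 maps a triangle to the signed sum of its edges. For instance
  ∂[v_0,v_4,v_6] = [v_4,v_6] − [v_0,v_6] + [v_0,v_4],
  ∂[v_1,v_3,v_6] = [v_3,v_6] − [v_1,v_6] + [v_1,v_3].
The resulting 21×14 matrix has rank 13, and its Smith normal form has invariant factors (1,1,1,1,1,1,1,1,1,1,1,1,1).

From H_k ≅ ker(∂_k) / im(∂_{k+1}) we obtain:

  H_1: rank ker ∂_1 − rank ∂_2 = (21 − 6) − 13 = 2, and the invariant factors of ∂_2 are all 1, so H_1 = Z^2.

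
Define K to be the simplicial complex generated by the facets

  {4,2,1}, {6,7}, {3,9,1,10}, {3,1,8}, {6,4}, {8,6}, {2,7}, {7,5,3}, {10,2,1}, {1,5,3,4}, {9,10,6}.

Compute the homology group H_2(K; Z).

H_2 = 0.

K has 10 vertices, 24 edges, 13 triangles, 2 3-simplices.
rank ∂_2 = 11, rank ∂_3 = 2 ⇒ b_2 = 13 − 11 − 2 = 0; all invariant factors of ∂_3 are 1 so no torsion. So H_2 ≅ 0.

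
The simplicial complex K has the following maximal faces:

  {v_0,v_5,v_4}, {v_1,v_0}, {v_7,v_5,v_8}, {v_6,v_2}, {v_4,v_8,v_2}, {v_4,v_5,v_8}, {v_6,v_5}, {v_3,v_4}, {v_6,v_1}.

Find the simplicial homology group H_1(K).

Fix the vertex order v_0 < v_1 < v_2 < v_3 < v_4 < v_5 < v_6 < v_7 < v_8 and write every simplex with vertices in increasing order. Then dim K = 2 and the simplices of K are:

  0-simplices (9): [v_0], [v_1], [v_2], [v_3], [v_4], [v_5], [v_6], [v_7], [v_8]
  1-simplices (14): [v_0,v_1], [v_0,v_4], [v_0,v_5], [v_1,v_6], [v_2,v_4], [v_2,v_6], [v_2,v_8], [v_3,v_4], [v_4,v_5], [v_4,v_8], [v_5,v_6], [v_5,v_7], [v_5,v_8], [v_7,v_8]
  2-simplices (4): [v_0,v_4,v_5], [v_2,v_4,v_8], [v_4,v_5,v_8], [v_5,v_7,v_8]

so the chain groups are C_0 ≅ Z^9, C_1 ≅ Z^14, C_2 ≅ Z^4.

Boundary ∂_1: C_1 → C_0 is given by ∂[p,q] = [q] − [p].
The 9×14 boundary matrix has rank 8 and Smith normal form diag(1,1,1,1,1,1,1,1).

The boundary map ∂_2: C_2 → C_1 sends each 2-simplex [p,q,r] to [q,r] − [p,r] + [p,q]. For instance
  ∂[v_2,v_4,v_8] = [v_4,v_8] − [v_2,v_8] + [v_2,v_4],
  ∂[v_0,v_4,v_5] = [v_4,v_5] − [v_0,v_5] + [v_0,v_4].
This gives a 14×4 integer matrix of rank 4; reducing to Smith normal form yields diagonal entries (1,1,1,1).

Reading off H_k = ker ∂_k / im ∂_{k+1}:

  H_1: rank ker ∂_1 − rank ∂_2 = (14 − 8) − 4 = 2, and the invariant factors of ∂_2 are all 1, so H_1 = Z^2.

H_1 ≅ Z^2.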